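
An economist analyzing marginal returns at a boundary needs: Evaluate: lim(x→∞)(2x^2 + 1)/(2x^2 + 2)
Divide numerator and denominator by x^2:
lim (2+1/x^2)/(2+2/x^2)=1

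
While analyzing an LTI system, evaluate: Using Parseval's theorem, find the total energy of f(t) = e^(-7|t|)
Parseval's theorem: E=integral |f(t)|^2 dt=(1/2pi) integral |F(omega)|^2 domega
E=integral_{-inf}^{inf} e^(-14|t|) dt=2*integral_0^inf e^(-14t) dt=2/(2*7)=1/7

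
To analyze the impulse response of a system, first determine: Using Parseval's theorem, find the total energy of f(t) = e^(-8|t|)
Parseval's theorem: E = integral |f(t)|^2 dt = (1/2pi) integral |F(omega)|^2 domega
E = integral_{-inf}^{inf} e^(-16|t|) dt = 2 * integral_0^inf e^(-16t) dt = 2/(2 * 8) = 1/8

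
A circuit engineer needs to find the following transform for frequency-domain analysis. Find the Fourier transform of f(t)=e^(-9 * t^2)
The Fourier transform of a Gaussian e^(-a*t^2) is sqrt(pi/a)*e^(-omega^2/(4a)).
With a = 9: F(omega) = sqrt(pi)/3*e^(-omega^2/36)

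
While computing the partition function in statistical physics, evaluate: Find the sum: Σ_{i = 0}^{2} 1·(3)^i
Geometric series: S = a(1 - r^n)/(1 - r)
a = 1, r = 3, n = 3
S = 1(1 - 27)/-2 = 13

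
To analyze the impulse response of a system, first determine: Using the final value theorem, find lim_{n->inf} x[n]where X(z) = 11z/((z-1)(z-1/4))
Final value theorem: lim x[n] = lim_{z->1} (z-1)*X(z)
(z-1)*X(z) = 11z/(z-1/4)
As z->1: 11/(1-1/4) = 11/(3/4) = 44/3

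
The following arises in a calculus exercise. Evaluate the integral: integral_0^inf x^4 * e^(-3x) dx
This is a Gamma integral. Substitute u = 3x (du = 3 dx):
integral_0^inf x^4*e^(-3x) dx = (1/3^5) integral_0^inf u^4*e^(-u) du
= Gamma(5)/3^5 = 4!/3^5 = 24/243

Answer: 8/81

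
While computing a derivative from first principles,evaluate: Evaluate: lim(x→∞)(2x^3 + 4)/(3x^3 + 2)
Divide numerator and denominator by x^3:
lim (2+4/x^3)/(3+2/x^3) = 2/3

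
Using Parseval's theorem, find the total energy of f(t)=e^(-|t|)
Parseval's theorem: E=integral |f(t)|^2 dt=(1/2pi) integral |F(omega)|^2 domega
E=integral_{-inf}^{inf} e^(-2|t|) dt=2 * integral_0^inf e^(-2t) dt=2/(2 * 1)=1/1

Answer: 1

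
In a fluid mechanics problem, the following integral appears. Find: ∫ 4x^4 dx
Using power rule: ∫ 4x^4 dx=4/5 x^5 + C=(4/5)x^5 + C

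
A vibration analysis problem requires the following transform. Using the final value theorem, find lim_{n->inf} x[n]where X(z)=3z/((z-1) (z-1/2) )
Final value theorem: lim x[n]=lim_{z->1} (z-1)*X(z)
(z-1)*X(z)=3z/(z-1/2)
As z->1: 3/(1 - 1/2)=3/(1/2)=6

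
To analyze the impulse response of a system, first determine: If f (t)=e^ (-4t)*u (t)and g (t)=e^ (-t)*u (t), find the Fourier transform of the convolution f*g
By the convolution theorem: F{f * g}=F(omega) * G(omega)
F(omega)=1/(4 + j * omega), G(omega)=1/(1 + j * omega)
F{f * g}=1/((4 + j * omega)(1 + j * omega))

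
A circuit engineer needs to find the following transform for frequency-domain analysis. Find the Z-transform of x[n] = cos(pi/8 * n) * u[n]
Z{cos(w0*n)*u[n]}=z(z - cos(w0))/(z^2-2z*cos(w0)+1)
With w0=pi/8: X(z)=z(z - cos(pi/8))/(z^2-2z*cos(pi/8)+1)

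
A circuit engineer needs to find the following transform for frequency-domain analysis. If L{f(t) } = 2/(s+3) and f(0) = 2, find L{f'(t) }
L{f'(t)}=s·F(s) - f(0)=2s/(s + 3) - 2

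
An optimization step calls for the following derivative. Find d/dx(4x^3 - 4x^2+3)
Power rule: d/dx(ax^n)=n·a·x^(n-1)
Term by term: 12·x^2-8·x

Answer: 12x^2-8x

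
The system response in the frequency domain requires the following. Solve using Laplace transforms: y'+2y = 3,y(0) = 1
Take L of both sides: sY(s)-1+2Y(s)=3/s
Y(s)(s+2)=3/s+1
Y(s)=3/(s(s+2))+1/(s+2)
Partial fractions: 3/(s(s+2))=(3/2)/s - (3/2)/(s+2)
So Y(s)=(3/2)/s - (1/2)/(s+2)
Inverse transform (L^(-1){1/s}=1, L^(-1){1/(s+2)}=e^(-2t)):

Answer: y(t)=3/2 - (1/2)·e^(-2t)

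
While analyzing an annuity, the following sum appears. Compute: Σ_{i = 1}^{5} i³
Using formula: Σ i^3=[n(n + 1)/2]²=[5·6/2]²=225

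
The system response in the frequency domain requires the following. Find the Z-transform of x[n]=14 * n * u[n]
Z{n * u[n]} = z/(z-1)^2
By linearity: Z{14 * n * u[n]} = 14z/(z-1)^2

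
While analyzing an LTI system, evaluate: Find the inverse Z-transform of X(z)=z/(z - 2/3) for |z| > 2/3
Standard pair: z/(z-a) <-> a^n * u[n] for causal signals
With a=2/3: x[n]=(2/3)^n * u[n]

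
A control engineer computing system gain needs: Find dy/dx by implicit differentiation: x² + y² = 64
Differentiate both sides: 2x+2y·(dy/dx) = 0
Solve: dy/dx = -2x/(2y) = -x/y

Answer: dy/dx = -x/y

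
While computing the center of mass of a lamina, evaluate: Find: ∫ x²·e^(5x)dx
Integration by parts twice:
First: u=x², dv=e^(5x) dx => x²e^(5x)/5 - (2/5)∫ xe^(5x) dx
Second (∫ xe^(5x) dx): xe^(5x)/5 - e^(5x)/25
Combining: e^(5x)(x²/5 - 2x/25 + 2/125) + C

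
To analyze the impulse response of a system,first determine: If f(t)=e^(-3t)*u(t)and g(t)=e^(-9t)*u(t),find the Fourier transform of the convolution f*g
By the convolution theorem: F{f * g} = F(omega) * G(omega)
F(omega) = 1/(3+j * omega), G(omega) = 1/(9+j * omega)
F{f * g} = 1/((3+j * omega)(9+j * omega))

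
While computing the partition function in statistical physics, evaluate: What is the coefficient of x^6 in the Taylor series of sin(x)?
sin(x) has only odd powers. Coefficient of x^6 = 0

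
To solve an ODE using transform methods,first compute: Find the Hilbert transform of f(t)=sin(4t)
The Hilbert transform shifts each frequency component by -pi/2.
H{sin(wt)} = -cos(wt)
With w = 4: H{sin(4t)} = -cos(4t)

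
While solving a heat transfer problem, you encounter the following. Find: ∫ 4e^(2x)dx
Since d/dx[e^(2x)] = 2e^(2x), we get 2 e^(2x)+C

Answer: 2e^(2x)+C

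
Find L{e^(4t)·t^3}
First shifting: L{e^(at)f(t)} = F(s-a)
L{t^3} = 6/s^4
Shift s → s-4: 6/(s-4)^4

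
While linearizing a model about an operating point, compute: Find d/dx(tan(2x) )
Chain rule: d/dx[tan(u)] = sec²(u)·u' where u = 2x
u' = 2

Answer: 2·sec²(2x)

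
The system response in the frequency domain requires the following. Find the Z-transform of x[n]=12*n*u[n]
Z{n * u[n]}=z/(z-1)^2
By linearity: Z{12 * n * u[n]}=12z/(z-1)^2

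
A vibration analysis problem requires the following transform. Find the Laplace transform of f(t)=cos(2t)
L{cos(wt)} = s/(s² + w²)
L{cos(2t)} = s/(s² + 4)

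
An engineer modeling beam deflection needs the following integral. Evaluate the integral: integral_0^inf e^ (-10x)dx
integral_0^inf e^(-10x) dx = [-1/10 * e^(-10x)]_0^inf
= 0 - (-1/10) = 1/10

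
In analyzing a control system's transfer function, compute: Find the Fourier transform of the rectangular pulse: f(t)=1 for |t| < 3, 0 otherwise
F(omega)=integral from -3 to 3 of e^(-j*omega*t) dt
=2*sin(3*omega)/omega=6*sinc(3*omega/pi)

Answer: 2*sin(3*omega)/omega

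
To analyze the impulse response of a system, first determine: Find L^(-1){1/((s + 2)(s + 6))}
Partial fractions: 1/((s+2)(s+6)) = A/(s+2)+B/(s+6)
Cover-up: A = 1/(s+6)|_{s = -2} = 1/4; B = 1/(s+2)|_{s = -6} = -1/4
L^(-1) = (1/4)e^(-2t) - (1/4)e^(-6t)

Answer: (1/4)(e^(-2t) - e^(-6t))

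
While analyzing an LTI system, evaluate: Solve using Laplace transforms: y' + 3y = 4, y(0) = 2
Take L of both sides: sY(s)-2+3Y(s)=4/s
Y(s)(s+3)=4/s+2
Y(s)=4/(s(s+3))+2/(s+3)
Partial fractions: 4/(s(s+3))=(4/3)/s - (4/3)/(s+3)
So Y(s)=(4/3)/s+(2/3)/(s+3)
Inverse transform (L^(-1){1/s}=1, L^(-1){1/(s+3)}=e^(-3t)):

Answer: y(t)=4/3+(2/3)·e^(-3t)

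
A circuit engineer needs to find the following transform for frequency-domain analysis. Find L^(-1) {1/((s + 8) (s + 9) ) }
Partial fractions: 1/((s+8)(s+9))=A/(s+8)+B/(s+9)
Cover-up: A=1/(s+9)|_{s=-8}=1; B=1/(s+8)|_{s=-9}=-1
L^(-1)=e^(-8t) - e^(-9t)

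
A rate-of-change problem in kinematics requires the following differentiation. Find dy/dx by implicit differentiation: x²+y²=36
Differentiate both sides: 2x+2y·(dy/dx) = 0
Solve: dy/dx = -2x/(2y) = -x/y

Answer: dy/dx = -x/y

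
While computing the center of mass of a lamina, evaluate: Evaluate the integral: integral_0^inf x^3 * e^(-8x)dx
This is a Gamma integral. Substitute u = 8x (du = 8 dx):
integral_0^inf x^3*e^(-8x) dx = (1/8^4) integral_0^inf u^3*e^(-u) du
= Gamma(4)/8^4 = 3!/8^4 = 6/4096

Answer: 3/2048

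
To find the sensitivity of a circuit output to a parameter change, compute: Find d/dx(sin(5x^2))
Chain rule: d/dx[sin(u)] = cos(u)·u' where u = 5x^2
u' = 10x

Answer: 10x·cos(5x^2)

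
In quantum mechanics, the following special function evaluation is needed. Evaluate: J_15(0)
J_n(0) = 0 for all n > 0 (Bessel function of first kind)
J_15(0) = 0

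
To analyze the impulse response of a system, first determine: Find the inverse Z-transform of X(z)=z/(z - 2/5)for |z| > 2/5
Standard pair: z/(z-a) <-> a^n*u[n] for causal signals
With a = 2/5: x[n] = (2/5)^n*u[n]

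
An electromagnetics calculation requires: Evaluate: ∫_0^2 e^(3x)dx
Antiderivative: (1/3)e^(3x)
Evaluate: (1/3)(e^6-1)

Answer: (e^6-1)/3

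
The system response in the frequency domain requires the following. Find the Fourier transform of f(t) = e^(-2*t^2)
The Fourier transform of a Gaussian e^(-a*t^2) is sqrt(pi/a)*e^(-omega^2/(4a)).
With a=2: F(omega)=sqrt(pi/2)*e^(-omega^2/8)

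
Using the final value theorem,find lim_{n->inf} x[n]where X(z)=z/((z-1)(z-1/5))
Final value theorem: lim x[n]=lim_{z->1} (z-1) * X(z)
(z-1) * X(z)=z/(z-1/5)
As z->1: 1/(1-1/5)=1/(4/5)=5/4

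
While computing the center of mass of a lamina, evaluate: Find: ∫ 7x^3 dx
Using power rule: ∫ 7x^3 dx=7/4 x^4+C=(7/4)x^4+C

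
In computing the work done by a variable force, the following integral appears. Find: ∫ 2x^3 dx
Using power rule: ∫ 2x^3 dx = 2/4 x^4+C = (1/2)x^4+C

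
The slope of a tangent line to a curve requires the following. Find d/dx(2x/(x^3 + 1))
Quotient rule: (f/g)' = (f'g - fg')/g²
f = 2x, f' = 2
g = x^3+1, g' = 3x^2

Answer: (2·(x^3+1)-6x^3)/(x^3+1)²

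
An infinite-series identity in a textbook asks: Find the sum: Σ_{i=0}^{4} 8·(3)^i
Geometric series: S=a(1 - r^n)/(1 - r)
a=8, r=3, n=5
S=8(1 - 243)/-2=968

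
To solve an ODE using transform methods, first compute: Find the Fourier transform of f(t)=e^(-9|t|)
Using the standard pair: F{e^(-a|t|)} = 2a/(a^2+omega^2)
With a = 9: F(omega) = 18/(81+omega^2)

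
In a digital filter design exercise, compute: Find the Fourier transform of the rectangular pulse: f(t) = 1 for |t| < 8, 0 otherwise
F(omega) = integral from -8 to 8 of e^(-j*omega*t) dt
= 2*sin(8*omega)/omega = 16*sinc(8*omega/pi)

Answer: 2*sin(8*omega)/omega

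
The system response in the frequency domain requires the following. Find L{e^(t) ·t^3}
First shifting: L{e^(at)f(t)}=F(s-a)
L{t^3}=6/s^4
Shift s → s-1: 6/(s-1)^4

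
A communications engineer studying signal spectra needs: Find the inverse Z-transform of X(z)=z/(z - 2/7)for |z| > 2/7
Standard pair: z/(z-a) <-> a^n*u[n] for causal signals
With a=2/7: x[n]=(2/7)^n*u[n]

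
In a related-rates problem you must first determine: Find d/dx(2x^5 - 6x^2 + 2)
Power rule: d/dx(ax^n)=n·a·x^(n-1)
Term by term: 10·x^4 - 12·x

Answer: 10x^4 - 12x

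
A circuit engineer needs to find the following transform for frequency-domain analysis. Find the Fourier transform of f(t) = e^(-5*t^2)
The Fourier transform of a Gaussian e^(-a * t^2) is sqrt(pi/a) * e^(-omega^2/(4a)).
With a = 5: F(omega) = sqrt(pi/5) * e^(-omega^2/20)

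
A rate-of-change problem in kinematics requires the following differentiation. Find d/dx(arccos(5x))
d/dx[arccos(u)]=-u'/√(1-u²), u=5x, u'=5

Answer: -5/√(1-25x²)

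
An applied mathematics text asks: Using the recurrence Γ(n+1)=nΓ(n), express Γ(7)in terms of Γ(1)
Γ(7) = 6Γ(6) = 6·5Γ(5) = ... = 6!·Γ(1) = 720·Γ(1)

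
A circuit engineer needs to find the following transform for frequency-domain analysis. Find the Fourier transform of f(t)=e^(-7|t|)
Using the standard pair: F{e^(-a|t|)} = 2a/(a^2+omega^2)
With a = 7: F(omega) = 14/(49+omega^2)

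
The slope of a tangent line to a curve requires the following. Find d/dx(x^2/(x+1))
Quotient rule: (f/g)'=(f'g - fg')/g²
f=x^2, f'=2x
g=x+1, g'=1

Answer: (2x·(x+1) - x^2)/(x+1)²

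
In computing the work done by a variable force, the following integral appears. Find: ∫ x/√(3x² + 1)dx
Let u=3x² + 1, du=6x dx
∫ (1/6)·u^(-1/2) du=√u/3 + C

Answer: √(3x² + 1)/3 + C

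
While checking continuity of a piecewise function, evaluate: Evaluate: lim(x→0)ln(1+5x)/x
L'Hôpital (0/0): lim 5/(1+5x) / 1 = 5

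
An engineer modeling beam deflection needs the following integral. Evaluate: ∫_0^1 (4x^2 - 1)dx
Step 1: Find antiderivative F(x) = (4/3)x^3 - x
Step 2: F(1) - F(0) = 1/3 - (0) = 1/3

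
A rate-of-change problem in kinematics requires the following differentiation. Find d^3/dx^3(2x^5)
Apply power rule 3 times:
d^1: 10x^4
d^2: 40x^3
d^3: 120x^2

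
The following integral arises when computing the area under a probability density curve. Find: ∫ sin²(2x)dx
Using identity sin²(u) = (1 - cos(2u))/2:
∫ (1 - cos(4x))/2 dx = x/2 - sin(4x)/8 + C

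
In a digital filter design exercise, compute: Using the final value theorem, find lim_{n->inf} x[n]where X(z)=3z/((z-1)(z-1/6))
Final value theorem: lim x[n]=lim_{z->1} (z-1) * X(z)
(z-1) * X(z)=3z/(z-1/6)
As z->1: 3/(1-1/6)=3/(5/6)=18/5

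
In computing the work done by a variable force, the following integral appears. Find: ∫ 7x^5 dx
Using power rule: ∫ 7x^5 dx = 7/6 x^6+C = (7/6)x^6+C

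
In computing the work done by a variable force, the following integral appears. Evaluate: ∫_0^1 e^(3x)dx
Antiderivative: (1/3)e^(3x)
Evaluate: (1/3)(e^3-1)

Answer: (e^3-1)/3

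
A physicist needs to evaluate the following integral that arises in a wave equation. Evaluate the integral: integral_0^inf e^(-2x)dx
integral_0^inf e^(-2x) dx=[-1/2 * e^(-2x)]_0^inf
=0 - (-1/2)=1/2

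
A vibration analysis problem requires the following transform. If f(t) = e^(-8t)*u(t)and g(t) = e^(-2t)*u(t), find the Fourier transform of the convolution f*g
By the convolution theorem: F{f * g} = F(omega) * G(omega)
F(omega) = 1/(8 + j * omega), G(omega) = 1/(2 + j * omega)
F{f * g} = 1/((8 + j * omega)(2 + j * omega))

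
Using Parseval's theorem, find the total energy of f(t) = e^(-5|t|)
Parseval's theorem: E=integral |f(t)|^2 dt=(1/2pi) integral |F(omega)|^2 domega
E=integral_{-inf}^{inf} e^(-10|t|) dt=2 * integral_0^inf e^(-10t) dt=2/(2 * 5)=1/5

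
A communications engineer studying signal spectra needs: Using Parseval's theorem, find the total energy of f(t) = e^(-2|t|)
Parseval's theorem: E = integral |f(t)|^2 dt = (1/2pi) integral |F(omega)|^2 domega
E = integral_{-inf}^{inf} e^(-4|t|) dt = 2*integral_0^inf e^(-4t) dt = 2/(2*2) = 1/2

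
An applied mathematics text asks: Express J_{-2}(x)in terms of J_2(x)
For integer n: J_{-n}(x)=(-1)^n J_n(x)
With n=2: J_{-2}(x)=(-1)^2 J_2(x)=J_2(x)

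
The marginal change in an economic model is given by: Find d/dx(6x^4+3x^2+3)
Power rule: d/dx(ax^n)=n·a·x^(n-1)
Term by term: 24·x^3+6·x

Answer: 24x^3+6x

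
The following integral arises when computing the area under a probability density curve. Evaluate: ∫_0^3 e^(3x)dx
Antiderivative: (1/3)e^(3x)
Evaluate: (1/3)(e^9 - 1)

Answer: (e^9 - 1)/3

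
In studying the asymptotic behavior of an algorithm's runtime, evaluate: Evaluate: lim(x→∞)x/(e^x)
Apply L'Hôpital 1 times (∞/∞ each time):
Eventually get 1!/(e^x) → 0

Answer: 0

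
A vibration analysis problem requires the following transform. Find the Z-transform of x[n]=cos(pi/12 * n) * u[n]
Z{cos(w0*n)*u[n]} = z(z - cos(w0))/(z^2-2z*cos(w0)+1)
With w0 = pi/12: X(z) = z(z - cos(pi/12))/(z^2-2z*cos(pi/12)+1)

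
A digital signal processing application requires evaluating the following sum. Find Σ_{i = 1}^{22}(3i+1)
= 3·Σ i + 1·22 = 3·253 + 22 = 781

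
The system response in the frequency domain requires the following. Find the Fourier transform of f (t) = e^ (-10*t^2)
The Fourier transform of a Gaussian e^(-a * t^2) is sqrt(pi/a) * e^(-omega^2/(4a)).
With a = 10: F(omega) = sqrt(pi/10) * e^(-omega^2/40)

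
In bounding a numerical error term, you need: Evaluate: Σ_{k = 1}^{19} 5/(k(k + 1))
Partial fractions: 5/(k(k+1)) = 5/k - 5/(k+1)
Telescoping sum: 5(1-1/20) = 5·19/20

Answer: 19/4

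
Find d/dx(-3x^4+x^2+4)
Power rule: d/dx(ax^n) = n·a·x^(n-1)
Term by term: -12·x^3 + 2·x

Answer: -12x^3 + 2x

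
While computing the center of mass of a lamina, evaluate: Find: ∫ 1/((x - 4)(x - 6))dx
Partial fractions: 1/((x-4)(x-6)) = A/(x-4)+B/(x-6)
A = -1/2, B = 1/2
∫ [-1/2· 1/(x-4)+1/2· 1/(x-6)] dx
= (1/2)[ln|x-6| - ln|x-4|]+C

Answer: (1/2)·ln|(x-6)/(x-4)|+C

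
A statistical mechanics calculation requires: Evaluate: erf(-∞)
erf(-∞)=-1 (the error function is odd, so erf(-∞)=-erf(∞)=-1)

Answer: -1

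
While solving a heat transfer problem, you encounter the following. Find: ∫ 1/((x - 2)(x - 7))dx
Partial fractions: 1/((x-2)(x-7))=A/(x-2)+B/(x-7)
A=-1/5, B=1/5
∫ [-1/5· 1/(x-2)+1/5· 1/(x-7)] dx
=(1/5)[ln|x-7| - ln|x-2|]+C

Answer: (1/5)·ln|(x-7)/(x-2)|+C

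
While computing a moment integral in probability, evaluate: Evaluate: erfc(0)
erfc(x)=1 - erf(x); erfc(0)=1 - erf(0)=1 - 0=1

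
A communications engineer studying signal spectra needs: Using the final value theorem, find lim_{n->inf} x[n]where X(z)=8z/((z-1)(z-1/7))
Final value theorem: lim x[n] = lim_{z->1} (z-1)*X(z)
(z-1)*X(z) = 8z/(z-1/7)
As z->1: 8/(1-1/7) = 8/(6/7) = 28/3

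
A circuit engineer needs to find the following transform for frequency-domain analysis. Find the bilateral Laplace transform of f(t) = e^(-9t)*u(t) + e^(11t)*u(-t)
For e^(-9t) * u(t): L=1/(s + 9), Re(s) > -9
For e^(11t) * u(-t): L=-1/(s-11), Re(s) < 11
Combined: F(s)=1/(s + 9) - 1/(s-11), -9 < Re(s) < 11

Answer: 1/(s + 9) - 1/(s-11), ROC: -9 < Re(s) < 11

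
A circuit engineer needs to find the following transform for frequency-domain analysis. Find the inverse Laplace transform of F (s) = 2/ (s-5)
L^(-1){2/(s-a)}=c·e^(at)
Here a=5, c=2

Answer: 2e^(5t)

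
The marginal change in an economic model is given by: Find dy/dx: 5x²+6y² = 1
Differentiate: 10x + 12y·(dy/dx) = 0
dy/dx = -10x/(12y) = -(5/6)·(x/y)

Answer: dy/dx = -(5/6)·(x/y)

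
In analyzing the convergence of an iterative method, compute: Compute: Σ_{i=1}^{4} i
Using formula: Σ i^1 = n(n+1)/2 = 4·5/2 = 10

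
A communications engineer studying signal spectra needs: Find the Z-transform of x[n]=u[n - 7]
Using the time-shift property: Z{u[n-7]}=z^(-7) * z/(z-1)
=z^(-6)/(z-1)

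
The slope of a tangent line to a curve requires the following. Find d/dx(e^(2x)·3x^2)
Product rule: (fg)'=f'g + fg'
f=e^(2x), f'=2·e^(2x)
g=3x^2, g'=6x

Answer: 6·e^(2x)·x^2 + 6·e^(2x)·x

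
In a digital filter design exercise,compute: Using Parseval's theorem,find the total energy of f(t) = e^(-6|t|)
Parseval's theorem: E = integral |f(t)|^2 dt = (1/2pi) integral |F(omega)|^2 domega
E = integral_{-inf}^{inf} e^(-12|t|) dt = 2 * integral_0^inf e^(-12t) dt = 2/(2 * 6) = 1/6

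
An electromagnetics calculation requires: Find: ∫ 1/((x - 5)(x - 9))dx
Partial fractions: 1/((x-5)(x-9)) = A/(x-5)+B/(x-9)
A = -1/4, B = 1/4
∫ [-1/4· 1/(x-5)+1/4· 1/(x-9)] dx
= (1/4)[ln|x-9| - ln|x-5|]+C

Answer: (1/4)·ln|(x-9)/(x-5)|+C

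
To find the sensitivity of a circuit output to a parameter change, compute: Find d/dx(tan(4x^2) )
Chain rule: d/dx[tan(u)] = sec²(u)·u' where u = 4x^2
u' = 8x

Answer: 8x·sec²(4x^2)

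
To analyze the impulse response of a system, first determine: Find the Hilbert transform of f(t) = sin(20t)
The Hilbert transform shifts each frequency component by -pi/2.
H{sin(wt)} = -cos(wt)
With w = 20: H{sin(20t)} = -cos(20t)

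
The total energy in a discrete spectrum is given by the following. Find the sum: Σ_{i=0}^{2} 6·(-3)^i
Geometric series: S=a(1 - r^n)/(1 - r)
a=6, r=-3, n=3
S=6(1+27)/4=42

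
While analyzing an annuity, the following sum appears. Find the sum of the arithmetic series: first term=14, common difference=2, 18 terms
Last term: a_n=14 + (18 - 1)·2=48
Sum=n(a_1 + a_n)/2=18(14 + 48)/2=558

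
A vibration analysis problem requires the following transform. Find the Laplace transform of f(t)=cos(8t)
L{cos(wt)}=s/(s² + w²)
L{cos(8t)}=s/(s² + 64)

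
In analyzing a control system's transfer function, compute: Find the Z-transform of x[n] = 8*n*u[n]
Z{n * u[n]} = z/(z-1)^2
By linearity: Z{8 * n * u[n]} = 8z/(z-1)^2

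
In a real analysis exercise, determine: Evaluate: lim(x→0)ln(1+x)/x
L'Hôpital (0/0): lim 1/(1 + x) / 1=1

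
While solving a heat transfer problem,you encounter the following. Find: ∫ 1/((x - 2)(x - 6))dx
Partial fractions: 1/((x-2)(x-6))=A/(x-2) + B/(x-6)
A=-1/4, B=1/4
∫ [-1/4· 1/(x-2) + 1/4· 1/(x-6)] dx
=(1/4)[ln|x-6| - ln|x-2|] + C

Answer: (1/4)·ln|(x-6)/(x-2)| + C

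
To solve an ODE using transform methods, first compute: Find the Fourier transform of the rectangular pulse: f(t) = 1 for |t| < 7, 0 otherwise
F(omega) = integral from -7 to 7 of e^(-j*omega*t) dt
= 2*sin(7*omega)/omega = 14*sinc(7*omega/pi)

Answer: 2*sin(7*omega)/omega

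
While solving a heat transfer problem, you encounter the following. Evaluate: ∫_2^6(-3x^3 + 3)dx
Step 1: Find antiderivative F(x)=(-3/4)x^4+3x
Step 2: F(6) - F(2)=-954 - (-6)=-948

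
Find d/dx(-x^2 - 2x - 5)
Power rule: d/dx(ax^n)=n·a·x^(n-1)
Term by term: -2·x - 2

Answer: -2x - 2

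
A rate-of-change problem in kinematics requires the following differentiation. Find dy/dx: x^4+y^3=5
Differentiate: 4x^3 + 3y^2·(dy/dx)=0
dy/dx=-4x^3/(3y^2)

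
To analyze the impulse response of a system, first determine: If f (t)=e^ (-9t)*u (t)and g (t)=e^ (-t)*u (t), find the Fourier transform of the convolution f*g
By the convolution theorem: F{f*g} = F(omega)*G(omega)
F(omega) = 1/(9 + j*omega), G(omega) = 1/(1 + j*omega)
F{f*g} = 1/((9 + j*omega)(1 + j*omega))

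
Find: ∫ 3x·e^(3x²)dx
Let u=3x², du=6x dx
∫ (1/2)e^u du=e^u/2+C

Answer: e^(3x²)/2+C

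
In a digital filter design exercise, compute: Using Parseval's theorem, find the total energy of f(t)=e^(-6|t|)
Parseval's theorem: E=integral |f(t)|^2 dt=(1/2pi) integral |F(omega)|^2 domega
E=integral_{-inf}^{inf} e^(-12|t|) dt=2*integral_0^inf e^(-12t) dt=2/(2*6)=1/6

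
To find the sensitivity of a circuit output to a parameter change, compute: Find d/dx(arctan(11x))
d/dx[arctan(u)] = u'/(1 + u²), u = 11x, u' = 11

Answer: 11/(1 + 121x²)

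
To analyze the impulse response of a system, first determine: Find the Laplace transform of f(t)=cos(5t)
L{cos(wt)} = s/(s² + w²)
L{cos(5t)} = s/(s² + 25)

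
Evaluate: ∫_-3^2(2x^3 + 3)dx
Step 1: Find antiderivative F(x) = (1/2)x^4+3x
Step 2: F(2) - F(-3) = 14 - (63/2) = -35/2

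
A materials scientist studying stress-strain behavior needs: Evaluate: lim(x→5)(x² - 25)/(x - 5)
Factor: (x² - 25)=(x-5)(x+5)
Cancel (x-5): lim(x→5) (x+5)=10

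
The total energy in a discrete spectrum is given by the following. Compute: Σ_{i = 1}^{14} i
Using formula: Σ i^1=n(n+1)/2=14·15/2=105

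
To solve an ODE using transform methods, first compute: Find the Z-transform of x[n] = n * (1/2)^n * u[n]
Using the property Z{n*a^n*u[n]}=az/(z-a)^2
With a=1/2: X(z)=(1/2)z/(z - 1/2)^2, |z| > 1/2

Answer: (1/2)z/(z - 1/2)^2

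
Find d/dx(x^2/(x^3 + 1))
Quotient rule: (f/g)' = (f'g - fg')/g²
f = x^2, f' = 2x
g = x^3 + 1, g' = 3x^2

Answer: (2x·(x^3 + 1) - 3x^4)/(x^3 + 1)²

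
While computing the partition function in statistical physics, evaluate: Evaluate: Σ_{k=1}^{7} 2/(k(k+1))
Partial fractions: 2/(k(k + 1))=2/k - 2/(k + 1)
Telescoping sum: 2(1 - 1/8)=2·7/8

Answer: 7/4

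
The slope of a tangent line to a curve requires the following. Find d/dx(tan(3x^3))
Chain rule: d/dx[tan(u)] = sec²(u)·u' where u = 3x^3
u' = 9x^2

Answer: 9x^2·sec²(3x^3)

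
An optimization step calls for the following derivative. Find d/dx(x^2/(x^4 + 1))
Quotient rule: (f/g)'=(f'g - fg')/g²
f=x^2, f'=2x
g=x^4+1, g'=4x^3

Answer: (2x·(x^4+1)-4x^5)/(x^4+1)²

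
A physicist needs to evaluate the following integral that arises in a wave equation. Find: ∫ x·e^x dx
Integration by parts: u = x, dv = e^x dx
du = dx, v = e^x
= x·e^x - ∫ e^x dx
= x·e^x - e^x + C

Answer: e^x(x - 1) + C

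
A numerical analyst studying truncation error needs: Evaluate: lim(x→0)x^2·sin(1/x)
Squeeze theorem: -|x^2| ≤ x^2·sin(1/x) ≤ |x^2|
Since x^2 → 0 as x → 0, by squeeze theorem the limit is 0

Answer: 0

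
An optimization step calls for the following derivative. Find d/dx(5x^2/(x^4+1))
Quotient rule: (f/g)' = (f'g - fg')/g²
f = 5x^2, f' = 10x
g = x^4 + 1, g' = 4x^3

Answer: (10x·(x^4 + 1) - 20x^5)/(x^4 + 1)²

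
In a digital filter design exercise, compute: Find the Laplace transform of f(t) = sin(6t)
L{sin(wt)}=w/(s²+w²)
L{sin(6t)}=6/(s²+36)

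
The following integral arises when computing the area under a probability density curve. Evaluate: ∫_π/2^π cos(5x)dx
Antiderivative: sin(5x)/5
Evaluate at bounds: [sin(5·π)/5] - [sin(5·π/2)/5]
= ((0) - (1))/5 = -1/5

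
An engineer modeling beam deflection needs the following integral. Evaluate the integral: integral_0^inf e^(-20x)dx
integral_0^inf e^(-20x) dx=[-1/20*e^(-20x)]_0^inf
=0 - (-1/20)=1/20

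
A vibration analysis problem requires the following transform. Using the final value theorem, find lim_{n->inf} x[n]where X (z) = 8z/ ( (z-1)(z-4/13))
Final value theorem: lim x[n] = lim_{z->1} (z-1) * X(z)
(z-1) * X(z) = 8z/(z-4/13)
As z->1: 8/(1-4/13) = 8/(9/13) = 104/9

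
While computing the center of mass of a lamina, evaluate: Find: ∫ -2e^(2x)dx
Since d/dx[e^(2x)] = 2e^(2x), we get -1 e^(2x)+C

Answer: -e^(2x)+C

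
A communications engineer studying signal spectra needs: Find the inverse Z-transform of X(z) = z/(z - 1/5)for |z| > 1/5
Standard pair: z/(z-a) <-> a^n * u[n] for causal signals
With a=1/5: x[n]=(1/5)^n * u[n]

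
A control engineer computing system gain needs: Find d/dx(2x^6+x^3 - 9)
Power rule: d/dx(ax^n)=n·a·x^(n-1)
Term by term: 12·x^5+3·x^2

Answer: 12x^5+3x^2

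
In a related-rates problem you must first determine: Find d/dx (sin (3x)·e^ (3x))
Product rule: (fg)'=f'g+fg'
f=sin(3x), f'=3·cos(3x)
g=e^(3x), g'=3·e^(3x)

Answer: 3·cos(3x)·e^(3x)+3·sin(3x)·e^(3x)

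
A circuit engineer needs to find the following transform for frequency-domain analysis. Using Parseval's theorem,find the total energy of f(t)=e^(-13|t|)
Parseval's theorem: E = integral |f(t)|^2 dt = (1/2pi) integral |F(omega)|^2 domega
E = integral_{-inf}^{inf} e^(-26|t|) dt = 2 * integral_0^inf e^(-26t) dt = 2/(2 * 13) = 1/13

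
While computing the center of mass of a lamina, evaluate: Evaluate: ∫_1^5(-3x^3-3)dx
Step 1: Find antiderivative F(x) = (-3/4)x^4 - 3x
Step 2: F(5) - F(1) = -1935/4 - (-15/4) = -480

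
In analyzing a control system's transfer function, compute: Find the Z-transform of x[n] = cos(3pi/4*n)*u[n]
Z{cos(w0 * n) * u[n]} = z(z - cos(w0))/(z^2-2z * cos(w0)+1)
With w0 = 3pi/4: X(z) = z(z - cos(3pi/4))/(z^2-2z * cos(3pi/4)+1)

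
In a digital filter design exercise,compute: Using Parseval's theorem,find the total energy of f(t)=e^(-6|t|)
Parseval's theorem: E = integral |f(t)|^2 dt = (1/2pi) integral |F(omega)|^2 domega
E = integral_{-inf}^{inf} e^(-12|t|) dt = 2*integral_0^inf e^(-12t) dt = 2/(2*6) = 1/6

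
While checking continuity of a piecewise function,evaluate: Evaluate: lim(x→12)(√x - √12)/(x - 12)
Multiply by conjugate (√x + √12)/(√x + √12):
= (x - 12)/((x - 12)(√x + √12)) = 1/(√x + √12)
As x → 12: 1/(2√12)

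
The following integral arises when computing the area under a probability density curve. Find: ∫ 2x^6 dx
Using power rule: ∫ 2x^6 dx=2/7 x^7 + C=(2/7)x^7 + C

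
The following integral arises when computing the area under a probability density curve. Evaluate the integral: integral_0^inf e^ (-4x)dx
integral_0^inf e^(-4x) dx=[-1/4*e^(-4x)]_0^inf
=0 - (-1/4)=1/4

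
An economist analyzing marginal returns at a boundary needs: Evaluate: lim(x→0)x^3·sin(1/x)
Squeeze theorem: -|x^3| ≤ x^3·sin(1/x) ≤ |x^3|
Since x^3 → 0 as x → 0, by squeeze theorem the limit is 0

Answer: 0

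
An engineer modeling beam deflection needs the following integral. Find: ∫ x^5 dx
Using power rule: ∫ x^5 dx = 1/6 x^6+C = (1/6)x^6+C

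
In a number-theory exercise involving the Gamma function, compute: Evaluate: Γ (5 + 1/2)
Γ(n + 1/2) = (2n)!√π/(4^n·n!)
= 3628800√π/(1024·120) = (945/32)·√π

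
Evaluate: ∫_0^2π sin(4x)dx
Antiderivative: -cos(4x)/4
Evaluate at bounds: [-cos(4·2π)/4] - [-cos(4·0)/4]
= (-(1)+(1))/4 = 0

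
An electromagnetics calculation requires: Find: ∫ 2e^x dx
Since d/dx[e^x] = +e^x, we get 2e^x+C

Answer: 2e^x+C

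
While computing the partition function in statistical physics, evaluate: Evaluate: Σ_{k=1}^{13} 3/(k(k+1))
Partial fractions: 3/(k(k+1))=3/k - 3/(k+1)
Telescoping sum: 3(1-1/14)=3·13/14

Answer: 39/14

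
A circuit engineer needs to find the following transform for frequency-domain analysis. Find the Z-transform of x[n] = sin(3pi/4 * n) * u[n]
Z{sin(w0*n)*u[n]}=z*sin(w0)/(z^2-2z*cos(w0)+1)
With w0=3pi/4: X(z)=z*sin(3pi/4)/(z^2-2z*cos(3pi/4)+1)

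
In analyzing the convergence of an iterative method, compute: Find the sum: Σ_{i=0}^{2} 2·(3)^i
Geometric series: S = a(1 - r^n)/(1 - r)
a = 2, r = 3, n = 3
S = 2(1-27)/-2 = 26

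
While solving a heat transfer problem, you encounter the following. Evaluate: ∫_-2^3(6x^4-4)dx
Step 1: Find antiderivative F(x)=(6/5)x^5 - 4x
Step 2: F(3) - F(-2)=1398/5 - (-152/5)=310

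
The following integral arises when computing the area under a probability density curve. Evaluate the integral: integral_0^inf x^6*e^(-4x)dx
This is a Gamma integral. Substitute u = 4x (du = 4 dx):
integral_0^inf x^6 * e^(-4x) dx = (1/4^7) integral_0^inf u^6 * e^(-u) du
= Gamma(7)/4^7 = 6!/4^7 = 720/16384

Answer: 45/1024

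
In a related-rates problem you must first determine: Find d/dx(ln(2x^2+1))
Chain rule: d/dx[ln(u)]=u'/u where u=2x^2 + 1
u'=4x

Answer: (4x)/(2x^2 + 1)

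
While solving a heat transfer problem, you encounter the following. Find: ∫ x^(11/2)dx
Power rule: ∫ x^(11/2) dx = x^(13/2)/(13/2)+C

Answer: (2/13)·x^(13/2)+C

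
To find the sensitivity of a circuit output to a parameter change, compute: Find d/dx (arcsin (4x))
d/dx[arcsin(u)] = u'/√(1-u²), u = 4x, u' = 4

Answer: 4/√(1 - 16x²)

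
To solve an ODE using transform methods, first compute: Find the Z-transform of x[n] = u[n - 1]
Using the time-shift property: Z{u[n-1]}=z^(-1)*z/(z-1)
=z^(0)/(z-1)

Answer: 1/(z-1)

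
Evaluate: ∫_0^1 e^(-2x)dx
Antiderivative: (1/(-2))e^(-2x)
Evaluate: (1/(-2))(e^-2 - 1)

Answer: (e^-2 - 1)/(-2)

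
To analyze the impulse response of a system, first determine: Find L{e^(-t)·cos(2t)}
First shifting: L{e^(at)f(t)} = F(s-a)
L{cos(2t)} = s/(s²+4)
Shift: (s+1)/((s+1)²+4)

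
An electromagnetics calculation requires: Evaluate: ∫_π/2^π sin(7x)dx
Antiderivative: -cos(7x)/7
Evaluate at bounds: [-cos(7·π)/7] - [-cos(7·π/2)/7]
= (-(-1) + (0))/7 = 1/7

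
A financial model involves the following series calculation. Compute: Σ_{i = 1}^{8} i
Using formula: Σ i^1=n(n + 1)/2=8·9/2=36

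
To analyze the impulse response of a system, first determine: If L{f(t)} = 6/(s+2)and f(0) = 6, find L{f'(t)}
L{f'(t)} = s·F(s) - f(0) = 6s/(s + 2) - 6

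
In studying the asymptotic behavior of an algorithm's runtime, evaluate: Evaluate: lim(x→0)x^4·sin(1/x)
Squeeze theorem: -|x^4| ≤ x^4·sin(1/x) ≤ |x^4|
Since x^4 → 0 as x → 0, by squeeze theorem the limit is 0

Answer: 0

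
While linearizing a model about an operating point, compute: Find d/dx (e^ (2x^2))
Chain rule: d/dx[e^u]=e^u · u' where u=2x^2
u'=4x

Answer: 4x·e^(2x^2)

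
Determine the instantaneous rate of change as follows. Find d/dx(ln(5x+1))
Chain rule: d/dx[ln(u)] = u'/u where u = 5x + 1
u' = 5

Answer: (5)/(5x + 1)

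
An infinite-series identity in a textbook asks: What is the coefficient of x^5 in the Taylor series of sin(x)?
sin(x)=Σ (-1)^k x^(2k+1)/(2k+1)!
For x^5: (-1)^2/5!=1/120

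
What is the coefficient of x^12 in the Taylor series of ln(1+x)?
ln(1+x) = Σ (-1)^(n+1) x^n/n
Coefficient of x^12 = (-1)^13/12 = -1/12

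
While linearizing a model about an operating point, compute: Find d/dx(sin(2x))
Chain rule: d/dx[sin(u)] = cos(u)·u' where u = 2x
u' = 2

Answer: 2·cos(2x)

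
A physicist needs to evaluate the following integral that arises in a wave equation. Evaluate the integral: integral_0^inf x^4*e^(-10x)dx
This is a Gamma integral. Substitute u=10x (du=10 dx):
integral_0^inf x^4*e^(-10x) dx=(1/10^5) integral_0^inf u^4*e^(-u) du
=Gamma(5)/10^5=4!/10^5=24/100000

Answer: 3/12500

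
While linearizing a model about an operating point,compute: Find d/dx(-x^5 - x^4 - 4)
Power rule: d/dx(ax^n)=n·a·x^(n-1)
Term by term: -5·x^4-4·x^3

Answer: -5x^4-4x^3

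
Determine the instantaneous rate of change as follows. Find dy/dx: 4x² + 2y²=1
Differentiate: 8x + 4y·(dy/dx) = 0
dy/dx = -8x/(4y) = -2·(x/y)

Answer: dy/dx = -2·(x/y)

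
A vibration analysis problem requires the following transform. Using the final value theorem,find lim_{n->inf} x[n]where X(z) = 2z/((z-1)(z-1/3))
Final value theorem: lim x[n] = lim_{z->1} (z-1) * X(z)
(z-1) * X(z) = 2z/(z-1/3)
As z->1: 2/(1 - 1/3) = 2/(2/3) = 3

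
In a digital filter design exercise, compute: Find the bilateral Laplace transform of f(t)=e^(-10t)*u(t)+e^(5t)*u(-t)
For e^(-10t) * u(t): L = 1/(s+10), Re(s) > -10
For e^(5t) * u(-t): L = -1/(s-5), Re(s) < 5
Combined: F(s) = 1/(s+10)-1/(s-5), -10 < Re(s) < 5

Answer: 1/(s+10)-1/(s-5), ROC: -10 < Re(s) < 5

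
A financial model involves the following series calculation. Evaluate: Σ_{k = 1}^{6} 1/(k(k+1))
Partial fractions: 1/(k(k+1)) = 1/k - 1/(k+1)
Telescoping sum: 1(1-1/7) = 1·6/7

Answer: 6/7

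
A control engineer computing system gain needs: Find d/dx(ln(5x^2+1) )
Chain rule: d/dx[ln(u)] = u'/u where u = 5x^2+1
u' = 10x

Answer: (10x)/(5x^2+1)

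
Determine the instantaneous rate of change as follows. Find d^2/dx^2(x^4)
Apply power rule 2 times:
d^1: 4x^3
d^2: 12x^2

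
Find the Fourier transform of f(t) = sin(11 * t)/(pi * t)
sin(W * t)/(pi * t) = (W/pi) * sinc(W * t/pi) is the impulse response of the ideal low-pass filter with cutoff W (here W = 11).
Its Fourier transform is a rectangular function:
F(omega) = 1 for |omega| < 11, 0 otherwise

Answer: rect(omega/22) [i.e., 1 for |omega| < 11, 0 otherwise]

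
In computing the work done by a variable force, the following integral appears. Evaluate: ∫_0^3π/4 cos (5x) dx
Antiderivative: sin(5x)/5
Evaluate at bounds: [sin(5·3π/4)/5] - [sin(5·0)/5]
=((-√2/2) - (0))/5=-√2/10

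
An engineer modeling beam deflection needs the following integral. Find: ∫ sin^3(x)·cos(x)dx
Let u = sin(x), du = cos(x) dx
∫ u^3 du = u^4/4 + C

Answer: sin^4(x)/4 + C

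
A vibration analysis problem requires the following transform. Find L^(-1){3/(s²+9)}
L^(-1){w/(s²+w²)} = sin(wt)
Here w = 3

Answer: sin(3t)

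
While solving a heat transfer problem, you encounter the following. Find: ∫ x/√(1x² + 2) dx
Let u = x²+2, du = 2x dx
∫ (1/2)·u^(-1/2) du = √u+C

Answer: √(x²+2)+C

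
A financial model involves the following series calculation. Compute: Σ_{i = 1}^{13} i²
Using formula: Σ i^2=n(n + 1)(2n + 1)/6=13·14·27/6=819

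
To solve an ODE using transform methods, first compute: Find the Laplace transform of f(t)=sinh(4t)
L{sinh(at)} = a/(s²-a²)
L{sinh(4t)} = 4/(s²-16)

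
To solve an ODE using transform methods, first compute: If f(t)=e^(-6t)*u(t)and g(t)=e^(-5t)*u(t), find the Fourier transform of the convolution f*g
By the convolution theorem: F{f * g} = F(omega) * G(omega)
F(omega) = 1/(6+j * omega), G(omega) = 1/(5+j * omega)
F{f * g} = 1/((6+j * omega)(5+j * omega))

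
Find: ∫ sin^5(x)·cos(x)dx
Let u=sin(x), du=cos(x) dx
∫ u^5 du=u^6/6+C

Answer: sin^6(x)/6+C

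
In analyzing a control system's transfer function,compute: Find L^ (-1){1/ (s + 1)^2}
L^(-1){1/(s-a)^n} = t^(n-1)·e^(at)/(n-1)!
Here a = -1, n = 2: t^1·e^(-t)/1

Answer: t·e^(-t)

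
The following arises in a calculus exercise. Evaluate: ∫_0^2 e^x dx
Antiderivative: e^x
Evaluate: (e^2-1)

Answer: e^2-1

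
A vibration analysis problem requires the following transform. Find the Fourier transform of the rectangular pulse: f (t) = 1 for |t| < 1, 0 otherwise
F(omega) = integral from -1 to 1 of e^(-j*omega*t) dt
= 2*sin(1*omega)/omega = 2*sinc(1*omega/pi)

Answer: 2*sin(1*omega)/omega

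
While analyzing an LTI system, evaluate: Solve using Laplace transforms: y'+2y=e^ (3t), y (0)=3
Take L: sY - 3+2Y = 1/(s-3)
Y(s+2) = 1/(s-3)+3
Y = 1/((s-3)(s+2))+3/(s+2)
Partial fractions: 1/((s-3)(s+2)) = (1/5)/(s-3) - (1/5)/(s+2)
So Y = (1/5)/(s-3)+(14/5)/(s+2)
Inverse Laplace transform (L^(-1){1/(s-3)} = e^(3t), L^(-1){1/(s+2)} = e^(-2t)):

Answer: y(t) = (1/5)·e^(3t)+(14/5)·e^(-2t)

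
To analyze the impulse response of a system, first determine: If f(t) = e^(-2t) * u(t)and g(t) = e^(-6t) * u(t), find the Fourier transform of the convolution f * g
By the convolution theorem: F{f*g}=F(omega)*G(omega)
F(omega)=1/(2 + j*omega), G(omega)=1/(6 + j*omega)
F{f*g}=1/((2 + j*omega)(6 + j*omega))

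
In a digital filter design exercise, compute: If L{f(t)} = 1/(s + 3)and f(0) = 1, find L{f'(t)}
L{f'(t)}=s·F(s) - f(0)=s/(s + 3) - 1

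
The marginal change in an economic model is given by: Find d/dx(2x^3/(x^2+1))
Quotient rule: (f/g)'=(f'g - fg')/g²
f=2x^3, f'=6x^2
g=x^2 + 1, g'=2x

Answer: (6x^2·(x^2 + 1) - 4x^4)/(x^2 + 1)²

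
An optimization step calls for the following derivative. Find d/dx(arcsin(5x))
d/dx[arcsin(u)] = u'/√(1-u²), u = 5x, u' = 5

Answer: 5/√(1 - 25x²)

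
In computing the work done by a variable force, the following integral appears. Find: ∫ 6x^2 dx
Using power rule: ∫ 6x^2 dx=6/3 x^3 + C=2x^3 + C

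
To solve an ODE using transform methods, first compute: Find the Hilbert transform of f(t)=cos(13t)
The Hilbert transform shifts each frequency component by -pi/2.
H{cos(wt)} = sin(wt)
With w = 13: H{cos(13t)} = sin(13t)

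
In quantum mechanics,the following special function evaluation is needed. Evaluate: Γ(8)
Γ(n)=(n-1)! for positive integers
Γ(8)=7!=5040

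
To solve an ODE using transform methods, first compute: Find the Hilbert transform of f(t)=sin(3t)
The Hilbert transform shifts each frequency component by -pi/2.
H{sin(wt)}=-cos(wt)
With w=3: H{sin(3t)}=-cos(3t)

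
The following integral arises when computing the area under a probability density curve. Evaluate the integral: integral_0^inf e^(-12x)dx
integral_0^inf e^(-12x) dx = [-1/12*e^(-12x)]_0^inf
= 0 - (-1/12) = 1/12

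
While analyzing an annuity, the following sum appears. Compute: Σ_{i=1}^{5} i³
Using formula: Σ i^3 = [n(n + 1)/2]² = [5·6/2]² = 225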